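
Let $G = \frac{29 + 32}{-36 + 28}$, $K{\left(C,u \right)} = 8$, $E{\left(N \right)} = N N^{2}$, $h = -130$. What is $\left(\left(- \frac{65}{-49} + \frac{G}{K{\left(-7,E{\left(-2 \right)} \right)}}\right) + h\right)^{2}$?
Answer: $\frac{165249567081}{9834496} \approx 16803.0$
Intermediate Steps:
$E{\left(N \right)} = N^{3}$
$G = - \frac{61}{8}$ ($G = \frac{61}{-8} = 61 \left(- \frac{1}{8}\right) = - \frac{61}{8} \approx -7.625$)
$\left(\left(- \frac{65}{-49} + \frac{G}{K{\left(-7,E{\left(-2 \right)} \right)}}\right) + h\right)^{2} = \left(\left(- \frac{65}{-49} - \frac{61}{8 \cdot 8}\right) - 130\right)^{2} = \left(\left(\left(-65\right) \left(- \frac{1}{49}\right) - \frac{61}{64}\right) - 130\right)^{2} = \left(\left(\frac{65}{49} - \frac{61}{64}\right) - 130\right)^{2} = \left(\frac{1171}{3136} - 130\right)^{2} = \left(- \frac{406509}{3136}\right)^{2} = \frac{165249567081}{9834496}$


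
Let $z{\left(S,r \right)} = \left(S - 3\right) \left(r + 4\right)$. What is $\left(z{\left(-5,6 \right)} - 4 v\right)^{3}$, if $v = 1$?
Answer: $-592704$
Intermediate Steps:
$z{\left(S,r \right)} = \left(-3 + S\right) \left(4 + r\right)$
$\left(z{\left(-5,6 \right)} - 4 v\right)^{3} = \left(\left(-12 - 18 + 4 \left(-5\right) - 30\right) - 4\right)^{3} = \left(\left(-12 - 18 - 20 - 30\right) - 4\right)^{3} = \left(-80 - 4\right)^{3} = \left(-84\right)^{3} = -592704$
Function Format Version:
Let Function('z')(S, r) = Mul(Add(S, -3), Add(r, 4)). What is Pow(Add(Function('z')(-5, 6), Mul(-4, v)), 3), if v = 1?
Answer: -592704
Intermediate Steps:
Function('z')(S, r) = Mul(Add(-3, S), Add(4, r))
Pow(Add(Function('z')(-5, 6), Mul(-4, v)), 3) = Pow(Add(Add(-12, Mul(-3, 6), Mul(4, -5), Mul(-5, 6)), Mul(-4, 1)), 3) = Pow(Add(Add(-12, -18, -20, -30), -4), 3) = Pow(Add(-80, -4), 3) = Pow(-84, 3) = -592704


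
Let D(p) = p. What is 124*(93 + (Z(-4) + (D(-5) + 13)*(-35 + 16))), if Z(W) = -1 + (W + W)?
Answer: -8432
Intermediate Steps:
Z(W) = -1 + 2*W
124*(93 + (Z(-4) + (D(-5) + 13)*(-35 + 16))) = 124*(93 + ((-1 + 2*(-4)) + (-5 + 13)*(-35 + 16))) = 124*(93 + ((-1 - 8) + 8*(-19))) = 124*(93 + (-9 - 152)) = 124*(93 - 161) = 124*(-68) = -8432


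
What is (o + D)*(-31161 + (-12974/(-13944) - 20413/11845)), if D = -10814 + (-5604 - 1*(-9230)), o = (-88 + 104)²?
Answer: 4459780078699513/20645835 ≈ 2.1601e+8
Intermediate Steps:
o = 256 (o = 16² = 256)
D = -7188 (D = -10814 + (-5604 + 9230) = -10814 + 3626 = -7188)
(o + D)*(-31161 + (-12974/(-13944) - 20413/11845)) = (256 - 7188)*(-31161 + (-12974/(-13944) - 20413/11845)) = -6932*(-31161 + (-12974*(-1/13944) - 20413*1/11845)) = -6932*(-31161 + (6487/6972 - 20413/11845)) = -6932*(-31161 - 65480921/82583340) = -6932*(-2573444938661/82583340) = 4459780078699513/20645835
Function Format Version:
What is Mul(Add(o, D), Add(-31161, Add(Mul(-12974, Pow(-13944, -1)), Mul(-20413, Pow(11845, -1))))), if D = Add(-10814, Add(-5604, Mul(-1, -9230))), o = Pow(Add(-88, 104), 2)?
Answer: Rational(4459780078699513, 20645835) ≈ 2.1601e+8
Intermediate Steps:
o = 256 (o = Pow(16, 2) = 256)
D = -7188 (D = Add(-10814, Add(-5604, 9230)) = Add(-10814, 3626) = -7188)
Mul(Add(o, D), Add(-31161, Add(Mul(-12974, Pow(-13944, -1)), Mul(-20413, Pow(11845, -1))))) = Mul(Add(256, -7188), Add(-31161, Add(Mul(-12974, Pow(-13944, -1)), Mul(-20413, Pow(11845, -1))))) = Mul(-6932, Add(-31161, Add(Mul(-12974, Rational(-1, 13944)), Mul(-20413, Rational(1, 11845))))) = Mul(-6932, Add(-31161, Add(Rational(6487, 6972), Rational(-20413, 11845)))) = Mul(-6932, Add(-31161, Rational(-65480921, 82583340))) = Mul(-6932, Rational(-2573444938661, 82583340)) = Rational(4459780078699513, 20645835)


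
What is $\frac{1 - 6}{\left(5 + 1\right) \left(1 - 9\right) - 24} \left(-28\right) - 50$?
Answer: $- \frac{935}{18} \approx -51.944$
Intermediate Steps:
$\frac{1 - 6}{\left(5 + 1\right) \left(1 - 9\right) - 24} \left(-28\right) - 50 = - \frac{5}{6 \left(-8\right) - 24} \left(-28\right) - 50 = - \frac{5}{-48 - 24} \left(-28\right) - 50 = - \frac{5}{-72} \left(-28\right) - 50 = \left(-5\right) \left(- \frac{1}{72}\right) \left(-28\right) - 50 = \frac{5}{72} \left(-28\right) - 50 = - \frac{35}{18} - 50 = - \frac{935}{18}$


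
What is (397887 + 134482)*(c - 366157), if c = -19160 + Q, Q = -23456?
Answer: -217618073237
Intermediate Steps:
c = -42616 (c = -19160 - 23456 = -42616)
(397887 + 134482)*(c - 366157) = (397887 + 134482)*(-42616 - 366157) = 532369*(-408773) = -217618073237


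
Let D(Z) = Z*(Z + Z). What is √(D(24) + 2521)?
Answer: √3673 ≈ 60.605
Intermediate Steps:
D(Z) = 2*Z² (D(Z) = Z*(2*Z) = 2*Z²)
√(D(24) + 2521) = √(2*24² + 2521) = √(2*576 + 2521) = √(1152 + 2521) = √3673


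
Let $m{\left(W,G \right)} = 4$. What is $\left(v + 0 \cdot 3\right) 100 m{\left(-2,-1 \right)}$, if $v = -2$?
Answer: $-800$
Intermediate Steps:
$\left(v + 0 \cdot 3\right) 100 m{\left(-2,-1 \right)} = \left(-2 + 0 \cdot 3\right) 100 \cdot 4 = \left(-2 + 0\right) 100 \cdot 4 = \left(-2\right) 100 \cdot 4 = \left(-200\right) 4 = -800$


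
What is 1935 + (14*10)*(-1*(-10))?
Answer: 3335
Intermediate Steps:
1935 + (14*10)*(-1*(-10)) = 1935 + 140*10 = 1935 + 1400 = 3335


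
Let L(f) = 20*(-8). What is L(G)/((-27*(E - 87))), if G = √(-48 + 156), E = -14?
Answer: -160/2727 ≈ -0.058673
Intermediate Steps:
G = 6*√3 (G = √108 = 6*√3 ≈ 10.392)
L(f) = -160
L(G)/((-27*(E - 87))) = -160*(-1/(27*(-14 - 87))) = -160/((-27*(-101))) = -160/2727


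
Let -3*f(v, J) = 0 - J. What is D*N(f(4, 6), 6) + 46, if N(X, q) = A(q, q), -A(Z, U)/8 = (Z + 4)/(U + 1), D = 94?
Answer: -7198/7 ≈ -1028.3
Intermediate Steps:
f(v, J) = J/3 (f(v, J) = -(0 - J)/3 = -(-1)*J/3 = J/3)
A(Z, U) = -8*(4 + Z)/(1 + U) (A(Z, U) = -8*(Z + 4)/(U + 1) = -8*(4 + Z)/(1 + U))
N(X, q) = 8*(-4 - q)/(1 + q)
D*N(f(4, 6), 6) + 46 = 94*(8*(-4 - 1*6)/(1 + 6)) + 46 = 94*(8*(-4 - 6)/7) + 46 = 94*(8*(⅐)*(-10)) + 46 = 94*(-80/7) + 46 = -7520/7 + 46 = -7198/7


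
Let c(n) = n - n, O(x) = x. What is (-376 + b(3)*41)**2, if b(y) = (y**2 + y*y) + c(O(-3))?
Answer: 131044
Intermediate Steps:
c(n) = 0
b(y) = 2*y**2 (b(y) = (y**2 + y*y) + 0 = (y**2 + y**2) + 0 = 2*y**2 + 0 = 2*y**2)
(-376 + b(3)*41)**2 = (-376 + (2*3**2)*41)**2 = (-376 + (2*9)*41)**2 = (-376 + 18*41)**2 = (-376 + 738)**2 = 362**2 = 131044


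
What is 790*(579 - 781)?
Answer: -159580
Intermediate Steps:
790*(579 - 781) = 790*(-202) = -159580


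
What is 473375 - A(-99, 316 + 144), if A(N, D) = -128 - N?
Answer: 473404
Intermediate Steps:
473375 - A(-99, 316 + 144) = 473375 - (-128 - 1*(-99)) = 473375 - (-128 + 99) = 473375 - 1*(-29) = 473375 + 29 = 473404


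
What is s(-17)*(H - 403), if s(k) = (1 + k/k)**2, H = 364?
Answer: -156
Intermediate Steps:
s(k) = 4 (s(k) = (1 + 1)**2 = 2**2 = 4)
s(-17)*(H - 403) = 4*(364 - 403) = 4*(-39) = -156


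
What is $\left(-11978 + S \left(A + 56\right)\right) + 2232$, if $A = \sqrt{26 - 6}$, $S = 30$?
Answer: $-8066 + 60 \sqrt{5} \approx -7931.8$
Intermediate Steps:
$A = 2 \sqrt{5}$ ($A = \sqrt{20} = 2 \sqrt{5} \approx 4.4721$)
$\left(-11978 + S \left(A + 56\right)\right) + 2232 = \left(-11978 + 30 \left(2 \sqrt{5} + 56\right)\right) + 2232 = \left(-11978 + 30 \left(56 + 2 \sqrt{5}\right)\right) + 2232 = \left(-11978 + \left(1680 + 60 \sqrt{5}\right)\right) + 2232 = \left(-10298 + 60 \sqrt{5}\right) + 2232 = -8066 + 60 \sqrt{5}$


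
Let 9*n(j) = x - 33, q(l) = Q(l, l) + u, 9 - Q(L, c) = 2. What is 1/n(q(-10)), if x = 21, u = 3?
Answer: -3/4 ≈ -0.75000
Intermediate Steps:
Q(L, c) = 7 (Q(L, c) = 9 - 1*2 = 9 - 2 = 7)
q(l) = 10 (q(l) = 7 + 3 = 10)
n(j) = -4/3 (n(j) = (21 - 33)/9 = (1/9)*(-12) = -4/3)
1/n(q(-10)) = 1/(-4/3) = -3/4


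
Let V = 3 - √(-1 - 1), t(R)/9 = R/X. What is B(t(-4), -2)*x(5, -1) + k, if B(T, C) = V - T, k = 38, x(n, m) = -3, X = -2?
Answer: 83 + 3*I*√2 ≈ 83.0 + 4.2426*I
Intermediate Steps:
t(R) = -9*R/2 (t(R) = 9*(R/(-2)) = 9*(R*(-½)) = 9*(-R/2) = -9*R/2)
V = 3 - I*√2 (V = 3 - √(-2) = 3 - I*√2 ≈ 3.0 - 1.4142*I)
B(T, C) = 3 - T - I*√2 (B(T, C) = (3 - I*√2) - T = 3 - T - I*√2)
B(t(-4), -2)*x(5, -1) + k = (3 - (-9)*(-4)/2 - I*√2)*(-3) + 38 = (3 - 1*18 - I*√2)*(-3) + 38 = (3 - 18 - I*√2)*(-3) + 38 = (-15 - I*√2)*(-3) + 38 = (45 + 3*I*√2) + 38 = 83 + 3*I*√2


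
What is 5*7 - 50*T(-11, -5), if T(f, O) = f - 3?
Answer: 735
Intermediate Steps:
T(f, O) = -3 + f
5*7 - 50*T(-11, -5) = 5*7 - 50*(-3 - 11) = 35 - 50*(-14) = 35 + 700 = 735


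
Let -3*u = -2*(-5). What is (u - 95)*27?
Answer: -2655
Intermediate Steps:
u = -10/3 (u = -(-2)*(-5)/3 = -1/3*10 = -10/3 ≈ -3.3333)
(u - 95)*27 = (-10/3 - 95)*27 = -295/3*27 = -2655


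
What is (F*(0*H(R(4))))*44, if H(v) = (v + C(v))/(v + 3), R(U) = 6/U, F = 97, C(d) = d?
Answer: 0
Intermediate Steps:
H(v) = 2*v/(3 + v) (H(v) = (v + v)/(v + 3) = (2*v)/(3 + v) = 2*v/(3 + v))
(F*(0*H(R(4))))*44 = (97*(0*(2*(6/4)/(3 + 6/4))))*44 = (97*(0*(2*(6*(1/4))/(3 + 6*(1/4)))))*44 = (97*(0*(2*(3/2)/(3 + 3/2))))*44 = (97*(0*(2*(3/2)/(9/2))))*44 = (97*(0*(2*(3/2)*(2/9))))*44 = (97*(0*(2/3)))*44 = (97*0)*44 = 0*44 = 0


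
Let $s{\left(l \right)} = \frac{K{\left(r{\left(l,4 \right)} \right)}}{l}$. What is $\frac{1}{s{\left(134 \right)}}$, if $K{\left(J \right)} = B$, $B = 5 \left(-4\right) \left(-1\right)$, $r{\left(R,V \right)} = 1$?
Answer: $\frac{67}{10} \approx 6.7$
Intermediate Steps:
$B = 20$ ($B = \left(-20\right) \left(-1\right) = 20$)
$K{\left(J \right)} = 20$
$s{\left(l \right)} = \frac{20}{l}$
$\frac{1}{s{\left(134 \right)}} = \frac{1}{20 \cdot \frac{1}{134}} = \frac{1}{\frac{10}{67}} = \frac{67}{10}$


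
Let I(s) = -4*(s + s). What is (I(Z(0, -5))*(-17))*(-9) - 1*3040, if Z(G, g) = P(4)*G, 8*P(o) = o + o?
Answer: -3040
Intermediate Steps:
P(o) = o/4 (P(o) = (o + o)/8 = (2*o)/8 = o/4)
Z(G, g) = G (Z(G, g) = ((1/4)*4)*G = 1*G = G)
I(s) = -8*s
(I(Z(0, -5))*(-17))*(-9) - 1*3040 = (-8*0*(-17))*(-9) - 1*3040 = (0*(-17))*(-9) - 3040 = 0*(-9) - 3040 = 0 - 3040 = -3040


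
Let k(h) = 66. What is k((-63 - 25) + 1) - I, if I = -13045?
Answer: 13111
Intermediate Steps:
k((-63 - 25) + 1) - I = 66 - 1*(-13045) = 66 + 13045 = 13111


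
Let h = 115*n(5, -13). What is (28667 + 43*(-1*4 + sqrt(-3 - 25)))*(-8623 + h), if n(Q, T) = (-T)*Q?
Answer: -32712260 - 98728*I*sqrt(7) ≈ -3.2712e+7 - 2.6121e+5*I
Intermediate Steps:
n(Q, T) = -Q*T
h = 7475 (h = 115*(-1*5*(-13)) = 115*65 = 7475)
(28667 + 43*(-1*4 + sqrt(-3 - 25)))*(-8623 + h) = (28667 + 43*(-1*4 + sqrt(-3 - 25)))*(-8623 + 7475) = (28667 + 43*(-4 + sqrt(-28)))*(-1148) = (28667 + 43*(-4 + 2*I*sqrt(7)))*(-1148) = (28667 + (-172 + 86*I*sqrt(7)))*(-1148) = (28495 + 86*I*sqrt(7))*(-1148) = -32712260 - 98728*I*sqrt(7)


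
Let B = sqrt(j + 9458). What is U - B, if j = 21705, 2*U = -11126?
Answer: -5563 - sqrt(31163) ≈ -5739.5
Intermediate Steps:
U = -5563 (U = (1/2)*(-11126) = -5563)
B = sqrt(31163) (B = sqrt(21705 + 9458) = sqrt(31163) ≈ 176.53)
U - B = -5563 - sqrt(31163)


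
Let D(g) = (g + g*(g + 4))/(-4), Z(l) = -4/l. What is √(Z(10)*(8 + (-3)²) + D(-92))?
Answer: I*√50195/5 ≈ 44.808*I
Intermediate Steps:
D(g) = -g/4 - g*(4 + g)/4 (D(g) = -(g + g*(4 + g))/4 = -g/4 - g*(4 + g)/4)
√(Z(10)*(8 + (-3)²) + D(-92)) = √((-4/10)*(8 + (-3)²) - ¼*(-92)*(5 - 92)) = √((-4*⅒)*(8 + 9) - ¼*(-92)*(-87)) = √(-⅖*17 - 2001) = √(-34/5 - 2001) = √(-10039/5) = I*√50195/5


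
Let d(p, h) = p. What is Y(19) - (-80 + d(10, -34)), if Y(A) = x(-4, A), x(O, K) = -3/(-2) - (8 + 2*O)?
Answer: 143/2 ≈ 71.500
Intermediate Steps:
x(O, K) = -13/2 - 2*O (x(O, K) = -3*(-1/2) - (8 + 2*O) = 3/2 - 2*(4 + O) = 3/2 + (-8 - 2*O) = -13/2 - 2*O)
Y(A) = 3/2 (Y(A) = -13/2 - 2*(-4) = -13/2 + 8 = 3/2)
Y(19) - (-80 + d(10, -34)) = 3/2 - (-80 + 10) = 3/2 - 1*(-70) = 3/2 + 70 = 143/2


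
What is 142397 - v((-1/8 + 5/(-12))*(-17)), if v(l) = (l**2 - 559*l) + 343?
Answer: 84739199/576 ≈ 1.4712e+5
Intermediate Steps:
v(l) = 343 + l**2 - 559*l
142397 - v((-1/8 + 5/(-12))*(-17)) = 142397 - (343 + ((-1/8 + 5/(-12))*(-17))**2 - 559*(-1/8 + 5/(-12))*(-17)) = 142397 - (343 + ((-1*1/8 + 5*(-1/12))*(-17))**2 - 559*(-1*1/8 + 5*(-1/12))*(-17)) = 142397 - (343 + ((-1/8 - 5/12)*(-17))**2 - 559*(-1/8 - 5/12)*(-17)) = 142397 - (343 + (-13/24*(-17))**2 - (-7267)*(-17)/24) = 142397 - (343 + (221/24)**2 - 559*221/24) = 142397 - (343 + 48841/576 - 123539/24) = 142397 - 1*(-2718527/576) = 142397 + 2718527/576 = 84739199/576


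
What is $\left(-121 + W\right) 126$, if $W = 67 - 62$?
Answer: $-14616$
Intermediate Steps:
$W = 5$
$\left(-121 + W\right) 126 = \left(-121 + 5\right) 126 = \left(-116\right) 126 = -14616$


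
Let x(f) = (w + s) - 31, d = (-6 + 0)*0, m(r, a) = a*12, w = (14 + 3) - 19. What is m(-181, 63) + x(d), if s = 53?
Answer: 776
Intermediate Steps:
w = -2 (w = 17 - 19 = -2)
m(r, a) = 12*a
d = 0 (d = -6*0 = 0)
x(f) = 20 (x(f) = (-2 + 53) - 31 = 51 - 31 = 20)
m(-181, 63) + x(d) = 12*63 + 20 = 756 + 20 = 776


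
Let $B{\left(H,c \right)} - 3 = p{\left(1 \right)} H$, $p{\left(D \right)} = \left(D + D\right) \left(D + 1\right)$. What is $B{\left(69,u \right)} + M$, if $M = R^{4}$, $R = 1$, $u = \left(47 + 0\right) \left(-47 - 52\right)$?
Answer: $280$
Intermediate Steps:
$u = -4653$ ($u = 47 \left(-99\right) = -4653$)
$p{\left(D \right)} = 2 D \left(1 + D\right)$
$B{\left(H,c \right)} = 3 + 4 H$ ($B{\left(H,c \right)} = 3 + 2 \cdot 1 \left(1 + 1\right) H = 3 + 2 \cdot 1 \cdot 2 H = 3 + 4 H$)
$M = 1$ ($M = 1^{4} = 1$)
$B{\left(69,u \right)} + M = \left(3 + 4 \cdot 69\right) + 1 = \left(3 + 276\right) + 1 = 279 + 1 = 280$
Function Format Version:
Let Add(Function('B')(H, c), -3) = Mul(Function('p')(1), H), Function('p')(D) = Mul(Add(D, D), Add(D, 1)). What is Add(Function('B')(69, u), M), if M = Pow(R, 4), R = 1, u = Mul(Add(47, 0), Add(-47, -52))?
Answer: 280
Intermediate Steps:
u = -4653 (u = Mul(47, -99) = -4653)
Function('p')(D) = Mul(2, D, Add(1, D)) (Function('p')(D) = Mul(Mul(2, D), Add(1, D)) = Mul(2, D, Add(1, D)))
Function('B')(H, c) = Add(3, Mul(4, H)) (Function('B')(H, c) = Add(3, Mul(Mul(2, 1, Add(1, 1)), H)) = Add(3, Mul(Mul(2, 1, 2), H)) = Add(3, Mul(4, H)))
M = 1 (M = Pow(1, 4) = 1)
Add(Function('B')(69, u), M) = Add(Add(3, Mul(4, 69)), 1) = Add(Add(3, 276), 1) = Add(279, 1) = 280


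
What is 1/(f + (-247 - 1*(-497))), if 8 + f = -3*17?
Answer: 1/191 ≈ 0.0052356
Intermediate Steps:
f = -59 (f = -8 - 3*17 = -8 - 51 = -59)
1/(f + (-247 - 1*(-497))) = 1/(-59 + (-247 - 1*(-497))) = 1/(-59 + (-247 + 497)) = 1/(-59 + 250) = 1/191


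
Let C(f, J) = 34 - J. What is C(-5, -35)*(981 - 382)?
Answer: 41331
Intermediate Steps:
C(-5, -35)*(981 - 382) = (34 - 1*(-35))*(981 - 382) = (34 + 35)*599 = 69*599 = 41331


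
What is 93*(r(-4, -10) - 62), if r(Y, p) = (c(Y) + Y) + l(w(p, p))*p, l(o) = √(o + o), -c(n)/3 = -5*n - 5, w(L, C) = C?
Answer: -10323 - 1860*I*√5 ≈ -10323.0 - 4159.1*I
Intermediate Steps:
c(n) = 15 + 15*n (c(n) = -3*(-5*n - 5) = -3*(-5 - 5*n) = 15 + 15*n)
l(o) = √2*√o (l(o) = √(2*o) = √2*√o)
r(Y, p) = 15 + 16*Y + √2*p^(3/2) (r(Y, p) = ((15 + 15*Y) + Y) + (√2*√p)*p = (15 + 16*Y) + √2*p^(3/2) = 15 + 16*Y + √2*p^(3/2))
93*(r(-4, -10) - 62) = 93*((15 + 16*(-4) + √2*(-10)^(3/2)) - 62) = 93*((15 - 64 + √2*(-10*I*√10)) - 62) = 93*((15 - 64 - 20*I*√5) - 62) = 93*((-49 - 20*I*√5) - 62) = 93*(-111 - 20*I*√5) = -10323 - 1860*I*√5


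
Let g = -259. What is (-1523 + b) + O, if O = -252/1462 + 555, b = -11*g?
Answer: 1374885/731 ≈ 1880.8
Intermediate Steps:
b = 2849 (b = -11*(-259) = 2849)
O = 405579/731 (O = -252*1/1462 + 555 = -126/731 + 555 = 405579/731 ≈ 554.83)
(-1523 + b) + O = (-1523 + 2849) + 405579/731 = 1326 + 405579/731 = 1374885/731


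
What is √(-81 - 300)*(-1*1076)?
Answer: -1076*I*√381 ≈ -21003.0*I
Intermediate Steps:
√(-81 - 300)*(-1*1076) = √(-381)*(-1076) = (I*√381)*(-1076) = -1076*I*√381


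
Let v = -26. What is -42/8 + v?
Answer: -125/4 ≈ -31.250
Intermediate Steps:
-42/8 + v = -42/8 - 26 = -42*1/8 - 26 = -21/4 - 26 = -125/4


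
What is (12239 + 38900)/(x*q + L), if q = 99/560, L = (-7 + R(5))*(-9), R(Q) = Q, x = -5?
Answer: 5727568/1917 ≈ 2987.8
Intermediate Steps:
L = 18 (L = (-7 + 5)*(-9) = -2*(-9) = 18)
q = 99/560 (q = 99*(1/560) = 99/560 ≈ 0.17679)
(12239 + 38900)/(x*q + L) = (12239 + 38900)/(-5*99/560 + 18) = 51139/(-99/112 + 18) = 51139/(1917/112) = 51139*(112/1917) = 5727568/1917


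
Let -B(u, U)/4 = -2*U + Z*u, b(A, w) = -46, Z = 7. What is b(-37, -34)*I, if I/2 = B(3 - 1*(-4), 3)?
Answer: 15824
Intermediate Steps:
B(u, U) = -28*u + 8*U (B(u, U) = -4*(-2*U + 7*u) = -28*u + 8*U)
I = -344 (I = 2*(-28*(3 - 1*(-4)) + 8*3) = 2*(-28*(3 + 4) + 24) = 2*(-28*7 + 24) = 2*(-196 + 24) = 2*(-172) = -344)
b(-37, -34)*I = -46*(-344) = 15824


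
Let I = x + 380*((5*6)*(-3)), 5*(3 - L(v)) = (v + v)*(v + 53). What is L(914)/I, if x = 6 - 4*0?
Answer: 1767661/170970 ≈ 10.339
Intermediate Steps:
L(v) = 3 - 2*v*(53 + v)/5 (L(v) = 3 - (v + v)*(v + 53)/5 = 3 - 2*v*(53 + v)/5)
x = 6 (x = 6 + 0 = 6)
I = -34194 (I = 6 + 380*((5*6)*(-3)) = 6 + 380*(30*(-3)) = 6 + 380*(-90) = 6 - 34200 = -34194)
L(914)/I = (3 - 106/5*914 - ⅖*914²)/(-34194) = (3 - 96884/5 - ⅖*835396)*(-1/34194) = (3 - 96884/5 - 1670792/5)*(-1/34194) = -1767661/5*(-1/34194) = 1767661/170970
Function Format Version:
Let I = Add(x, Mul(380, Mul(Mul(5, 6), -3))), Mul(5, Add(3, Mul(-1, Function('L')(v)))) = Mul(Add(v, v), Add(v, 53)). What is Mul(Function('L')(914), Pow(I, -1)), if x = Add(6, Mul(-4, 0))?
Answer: Rational(1767661, 170970) ≈ 10.339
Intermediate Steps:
Function('L')(v) = Add(3, Mul(Rational(-2, 5), v, Add(53, v))) (Function('L')(v) = Add(3, Mul(Rational(-1, 5), Mul(Add(v, v), Add(v, 53)))) = Add(3, Mul(Rational(-1, 5), Mul(Mul(2, v), Add(53, v)))) = Add(3, Mul(Rational(-1, 5), Mul(2, v, Add(53, v)))) = Add(3, Mul(Rational(-2, 5), v, Add(53, v))))
x = 6 (x = Add(6, 0) = 6)
I = -34194 (I = Add(6, Mul(380, Mul(Mul(5, 6), -3))) = Add(6, Mul(380, Mul(30, -3))) = Add(6, Mul(380, -90)) = Add(6, -34200) = -34194)
Mul(Function('L')(914), Pow(I, -1)) = Mul(Add(3, Mul(Rational(-106, 5), 914), Mul(Rational(-2, 5), Pow(914, 2))), Pow(-34194, -1)) = Mul(Add(3, Rational(-96884, 5), Mul(Rational(-2, 5), 835396)), Rational(-1, 34194)) = Mul(Add(3, Rational(-96884, 5), Rational(-1670792, 5)), Rational(-1, 34194)) = Mul(Rational(-1767661, 5), Rational(-1, 34194)) = Rational(1767661, 170970)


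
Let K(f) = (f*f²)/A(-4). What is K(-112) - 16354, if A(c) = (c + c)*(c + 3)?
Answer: -191970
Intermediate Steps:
A(c) = 2*c*(3 + c) (A(c) = (2*c)*(3 + c) = 2*c*(3 + c))
K(f) = f³/8 (K(f) = (f*f²)/((2*(-4)*(3 - 4))) = f³/((2*(-4)*(-1))) = f³/8)
K(-112) - 16354 = (⅛)*(-112)³ - 16354 = (⅛)*(-1404928) - 16354 = -175616 - 16354 = -191970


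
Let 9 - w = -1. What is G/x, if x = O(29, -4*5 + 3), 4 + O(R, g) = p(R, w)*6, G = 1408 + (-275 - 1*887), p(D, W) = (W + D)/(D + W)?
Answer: 123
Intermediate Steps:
w = 10 (w = 9 - 1*(-1) = 9 + 1 = 10)
p(D, W) = 1 (p(D, W) = (D + W)/(D + W) = 1)
G = 246 (G = 1408 + (-275 - 887) = 1408 - 1162 = 246)
O(R, g) = 2 (O(R, g) = -4 + 1*6 = -4 + 6 = 2)
x = 2
G/x = 246/2 = 246*(1/2) = 123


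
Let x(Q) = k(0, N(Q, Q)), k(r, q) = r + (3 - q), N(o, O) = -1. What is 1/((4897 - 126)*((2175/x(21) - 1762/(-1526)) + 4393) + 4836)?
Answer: 3052/71916043407 ≈ 4.2438e-8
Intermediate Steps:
k(r, q) = 3 + r - q
x(Q) = 4 (x(Q) = 3 + 0 - 1*(-1) = 3 + 0 + 1 = 4)
1/((4897 - 126)*((2175/x(21) - 1762/(-1526)) + 4393) + 4836) = 1/((4897 - 126)*((2175/4 - 1762/(-1526)) + 4393) + 4836) = 1/(4771*((2175*(1/4) - 1762*(-1/1526)) + 4393) + 4836) = 1/(4771*((2175/4 + 881/763) + 4393) + 4836) = 1/(4771*(1663049/3052 + 4393) + 4836) = 1/(4771*(15070485/3052) + 4836) = 1/(71901283935/3052 + 4836) = 1/(71916043407/3052) = 3052/71916043407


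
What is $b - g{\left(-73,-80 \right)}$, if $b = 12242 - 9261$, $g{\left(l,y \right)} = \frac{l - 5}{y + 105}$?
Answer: $\frac{74603}{25} \approx 2984.1$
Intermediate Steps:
$g{\left(l,y \right)} = \frac{-5 + l}{105 + y}$
$b = 2981$ ($b = 12242 - 9261 = 2981$)
$b - g{\left(-73,-80 \right)} = 2981 - \frac{-5 - 73}{105 - 80} = 2981 - \frac{1}{25} \left(-78\right) = 2981 - - \frac{78}{25} = 2981 + \frac{78}{25} = \frac{74603}{25}$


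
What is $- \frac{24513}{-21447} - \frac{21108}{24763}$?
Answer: $\frac{51437381}{177030687} \approx 0.29056$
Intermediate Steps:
$- \frac{24513}{-21447} - \frac{21108}{24763} = \left(-24513\right) \left(- \frac{1}{21447}\right) - \frac{21108}{24763} = \frac{8171}{7149} - \frac{21108}{24763} = \frac{51437381}{177030687}$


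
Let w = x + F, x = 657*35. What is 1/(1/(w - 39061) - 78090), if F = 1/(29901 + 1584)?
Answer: -505838009/39500890154295 ≈ -1.2806e-5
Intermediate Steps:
F = 1/31485 ≈ 3.1761e-5
x = 22995
w = 723997576/31485 (w = 22995 + 1/31485 = 723997576/31485 ≈ 22995.)
1/(1/(w - 39061) - 78090) = 1/(1/(723997576/31485 - 39061) - 78090) = 1/(1/(-505838009/31485) - 78090) = 1/(-31485/505838009 - 78090) = 1/(-39500890154295/505838009) = -505838009/39500890154295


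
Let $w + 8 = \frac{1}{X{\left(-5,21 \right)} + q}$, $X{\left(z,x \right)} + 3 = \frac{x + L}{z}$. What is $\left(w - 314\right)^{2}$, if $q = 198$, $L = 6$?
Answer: $\frac{93178173001}{898704} \approx 1.0368 \cdot 10^{5}$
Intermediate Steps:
$X{\left(z,x \right)} = -3 + \frac{6 + x}{z}$ ($X{\left(z,x \right)} = -3 + \frac{x + 6}{z} = -3 + \frac{6 + x}{z}$)
$w = - \frac{7579}{948}$ ($w = -8 + \frac{1}{\frac{6 + 21 - -15}{-5} + 198} = -8 + \frac{1}{- \frac{6 + 21 + 15}{5} + 198} = -8 + \frac{1}{\left(- \frac{1}{5}\right) 42 + 198} = -8 + \frac{1}{- \frac{42}{5} + 198} = -8 + \frac{1}{\frac{948}{5}} = -8 + \frac{5}{948} = - \frac{7579}{948} \approx -7.9947$)
$\left(w - 314\right)^{2} = \left(- \frac{7579}{948} - 314\right)^{2} = \left(- \frac{305251}{948}\right)^{2} = \frac{93178173001}{898704}$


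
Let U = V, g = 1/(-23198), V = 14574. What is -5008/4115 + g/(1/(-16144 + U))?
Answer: -54857517/47729885 ≈ -1.1493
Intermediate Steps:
g = -1/23198 ≈ -4.3107e-5
U = 14574
-5008/4115 + g/(1/(-16144 + U)) = -5008/4115 - 1/(23198*(1/(-16144 + 14574))) = -5008*1/4115 - 1/(23198*(1/(-1570))) = -5008/4115 - 1/(23198*(-1/1570)) = -5008/4115 - 1/23198*(-1570) = -5008/4115 + 785/11599 = -54857517/47729885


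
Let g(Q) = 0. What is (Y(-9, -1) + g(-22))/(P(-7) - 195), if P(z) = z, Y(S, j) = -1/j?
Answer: -1/202 ≈ -0.0049505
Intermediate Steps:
(Y(-9, -1) + g(-22))/(P(-7) - 195) = (-1/(-1) + 0)/(-7 - 195) = (-1*(-1) + 0)/(-202) = (1 + 0)*(-1/202) = 1*(-1/202) = -1/202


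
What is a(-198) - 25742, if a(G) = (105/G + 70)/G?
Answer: -336401041/13068 ≈ -25742.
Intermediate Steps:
a(G) = (70 + 105/G)/G
a(-198) - 25742 = 35*(3 + 2*(-198))/(-198)² - 25742 = 35*(1/39204)*(3 - 396) - 25742 = 35*(1/39204)*(-393) - 25742 = -4585/13068 - 25742 = -336401041/13068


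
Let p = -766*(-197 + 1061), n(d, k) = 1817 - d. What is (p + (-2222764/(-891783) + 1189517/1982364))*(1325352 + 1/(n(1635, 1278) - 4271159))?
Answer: -2207599514688501392687893539281/2516799212443468908 ≈ -8.7715e+11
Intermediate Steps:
p = -661824 (p = -766*864 = -661824)
(p + (-2222764/(-891783) + 1189517/1982364))*(1325352 + 1/(n(1635, 1278) - 4271159)) = (-661824 + (-2222764/(-891783) + 1189517/1982364))*(1325352 + 1/((1817 - 1*1635) - 4271159)) = (-661824 + (-2222764*(-1/891783) + 1189517*(1/1982364)))*(1325352 + 1/((1817 - 1635) - 4271159)) = (-661824 + (2222764/891783 + 1189517/1982364))*(1325352 + 1/(182 - 4271159)) = (-661824 + 1822372790969/589279505004)*(1325352 + 1/(-4270977)) = -389997496746976327*(1325352 - 1/4270977)/589279505004 = -389997496746976327/589279505004*5660547908903/4270977 = -2207599514688501392687893539281/2516799212443468908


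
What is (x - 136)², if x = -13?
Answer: 22201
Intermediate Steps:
(x - 136)² = (-13 - 136)² = (-149)² = 22201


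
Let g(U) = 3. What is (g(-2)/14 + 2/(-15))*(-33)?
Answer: -187/70 ≈ -2.6714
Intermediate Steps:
(g(-2)/14 + 2/(-15))*(-33) = (3/14 + 2/(-15))*(-33) = (3*(1/14) + 2*(-1/15))*(-33) = (3/14 - 2/15)*(-33) = (17/210)*(-33) = -187/70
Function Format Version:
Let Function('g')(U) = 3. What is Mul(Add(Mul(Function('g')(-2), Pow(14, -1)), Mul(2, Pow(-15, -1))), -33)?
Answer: Rational(-187, 70) ≈ -2.6714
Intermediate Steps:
Mul(Add(Mul(Function('g')(-2), Pow(14, -1)), Mul(2, Pow(-15, -1))), -33) = Mul(Add(Mul(3, Pow(14, -1)), Mul(2, Pow(-15, -1))), -33) = Mul(Add(Mul(3, Rational(1, 14)), Mul(2, Rational(-1, 15))), -33) = Mul(Add(Rational(3, 14), Rational(-2, 15)), -33) = Mul(Rational(17, 210), -33) = Rational(-187, 70)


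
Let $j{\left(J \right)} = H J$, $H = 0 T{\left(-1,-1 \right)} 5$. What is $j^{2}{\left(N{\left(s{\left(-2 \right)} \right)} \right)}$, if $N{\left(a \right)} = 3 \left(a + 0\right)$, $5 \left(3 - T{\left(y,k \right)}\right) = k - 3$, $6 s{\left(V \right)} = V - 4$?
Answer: $0$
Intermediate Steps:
$s{\left(V \right)} = - \frac{2}{3} + \frac{V}{6}$ ($s{\left(V \right)} = \frac{V - 4}{6} = \frac{-4 + V}{6} = - \frac{2}{3} + \frac{V}{6}$)
$T{\left(y,k \right)} = \frac{18}{5} - \frac{k}{5}$ ($T{\left(y,k \right)} = 3 - \frac{k - 3}{5} = 3 - \frac{-3 + k}{5} = 3 - \left(- \frac{3}{5} + \frac{k}{5}\right) = \frac{18}{5} - \frac{k}{5}$)
$N{\left(a \right)} = 3 a$
$H = 0$ ($H = 0 \left(\frac{18}{5} - - \frac{1}{5}\right) 5 = 0 \left(\frac{18}{5} + \frac{1}{5}\right) 5 = 0 \cdot \frac{19}{5} \cdot 5 = 0 \cdot 5 = 0$)
$j{\left(J \right)} = 0$ ($j{\left(J \right)} = 0 J = 0$)
$j^{2}{\left(N{\left(s{\left(-2 \right)} \right)} \right)} = 0^{2} = 0$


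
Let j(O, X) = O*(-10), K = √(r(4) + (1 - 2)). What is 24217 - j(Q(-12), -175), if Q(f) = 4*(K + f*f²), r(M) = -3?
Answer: -44903 + 80*I ≈ -44903.0 + 80.0*I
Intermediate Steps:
K = 2*I (K = √(-3 + (1 - 2)) = √(-3 - 1) = √(-4) = 2*I ≈ 2.0*I)
Q(f) = 4*f³ + 8*I (Q(f) = 4*(2*I + f*f²) = 4*(2*I + f³) = 4*(f³ + 2*I) = 4*f³ + 8*I)
j(O, X) = -10*O
24217 - j(Q(-12), -175) = 24217 - (-10)*(4*(-12)³ + 8*I) = 24217 - (-10)*(4*(-1728) + 8*I) = 24217 - (-10)*(-6912 + 8*I) = 24217 - (69120 - 80*I) = 24217 + (-69120 + 80*I) = -44903 + 80*I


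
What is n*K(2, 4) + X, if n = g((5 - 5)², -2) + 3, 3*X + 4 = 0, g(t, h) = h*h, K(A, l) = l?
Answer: 80/3 ≈ 26.667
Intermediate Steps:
g(t, h) = h²
X = -4/3 (X = -4/3 + (⅓)*0 = -4/3 + 0 = -4/3 ≈ -1.3333)
n = 7 (n = (-2)² + 3 = 4 + 3 = 7)
n*K(2, 4) + X = 7*4 - 4/3 = 28 - 4/3 = 80/3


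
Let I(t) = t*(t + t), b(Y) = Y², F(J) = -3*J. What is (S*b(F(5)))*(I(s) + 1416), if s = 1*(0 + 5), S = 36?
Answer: 11874600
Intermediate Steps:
s = 5 (s = 1*5 = 5)
I(t) = 2*t² (I(t) = t*(2*t) = 2*t²)
(S*b(F(5)))*(I(s) + 1416) = (36*(-3*5)²)*(2*5² + 1416) = (36*(-15)²)*(2*25 + 1416) = (36*225)*(50 + 1416) = 8100*1466 = 11874600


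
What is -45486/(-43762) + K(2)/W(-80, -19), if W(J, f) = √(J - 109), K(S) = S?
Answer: 22743/21881 - 2*I*√21/63 ≈ 1.0394 - 0.14548*I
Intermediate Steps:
W(J, f) = √(-109 + J)
-45486/(-43762) + K(2)/W(-80, -19) = -45486/(-43762) + 2/(√(-109 - 80)) = -45486*(-1/43762) + 2/(√(-189)) = 22743/21881 + 2/((3*I*√21)) = 22743/21881 + 2*(-I*√21/63) = 22743/21881 - 2*I*√21/63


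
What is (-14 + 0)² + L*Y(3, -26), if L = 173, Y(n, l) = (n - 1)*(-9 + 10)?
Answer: 542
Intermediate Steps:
Y(n, l) = -1 + n (Y(n, l) = (-1 + n)*1 = -1 + n)
(-14 + 0)² + L*Y(3, -26) = (-14 + 0)² + 173*(-1 + 3) = (-14)² + 173*2 = 196 + 346 = 542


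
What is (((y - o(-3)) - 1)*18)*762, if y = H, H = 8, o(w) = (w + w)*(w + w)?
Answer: -397764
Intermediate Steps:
o(w) = 4*w² (o(w) = (2*w)*(2*w) = 4*w²)
y = 8
(((y - o(-3)) - 1)*18)*762 = (((8 - 4*(-3)²) - 1)*18)*762 = (((8 - 4*9) - 1)*18)*762 = (((8 - 1*36) - 1)*18)*762 = (((8 - 36) - 1)*18)*762 = ((-28 - 1)*18)*762 = -29*18*762 = -522*762 = -397764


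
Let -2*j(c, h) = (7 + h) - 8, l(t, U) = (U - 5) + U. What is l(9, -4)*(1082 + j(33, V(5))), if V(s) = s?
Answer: -14040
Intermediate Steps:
l(t, U) = -5 + 2*U (l(t, U) = (-5 + U) + U = -5 + 2*U)
j(c, h) = 1/2 - h/2 (j(c, h) = -((7 + h) - 8)/2 = -(-1 + h)/2 = 1/2 - h/2)
l(9, -4)*(1082 + j(33, V(5))) = (-5 + 2*(-4))*(1082 + (1/2 - 1/2*5)) = (-5 - 8)*(1082 + (1/2 - 5/2)) = -13*(1082 - 2) = -13*1080 = -14040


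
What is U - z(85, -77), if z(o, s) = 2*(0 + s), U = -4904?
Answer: -4750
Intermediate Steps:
z(o, s) = 2*s
U - z(85, -77) = -4904 - 2*(-77) = -4904 - 1*(-154) = -4904 + 154 = -4750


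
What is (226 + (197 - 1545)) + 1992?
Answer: 870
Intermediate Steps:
(226 + (197 - 1545)) + 1992 = (226 - 1348) + 1992 = -1122 + 1992 = 870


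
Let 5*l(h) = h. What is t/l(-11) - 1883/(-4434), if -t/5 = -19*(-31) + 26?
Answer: 68193463/48774 ≈ 1398.2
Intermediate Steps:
l(h) = h/5
t = -3075 (t = -5*(-19*(-31) + 26) = -5*(589 + 26) = -5*615 = -3075)
t/l(-11) - 1883/(-4434) = -3075/((1/5)*(-11)) - 1883/(-4434) = -3075/(-11/5) - 1883*(-1/4434) = -3075*(-5/11) + 1883/4434 = 15375/11 + 1883/4434 = 68193463/48774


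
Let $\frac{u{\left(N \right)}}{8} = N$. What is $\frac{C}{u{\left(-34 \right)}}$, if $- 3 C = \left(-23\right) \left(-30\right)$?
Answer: $\frac{115}{136} \approx 0.84559$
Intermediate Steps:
$C = -230$ ($C = - \frac{\left(-23\right) \left(-30\right)}{3} = \left(- \frac{1}{3}\right) 690 = -230$)
$u{\left(N \right)} = 8 N$
$\frac{C}{u{\left(-34 \right)}} = - \frac{230}{8 \left(-34\right)} = - \frac{230}{-272} = \left(-230\right) \left(- \frac{1}{272}\right) = \frac{115}{136}$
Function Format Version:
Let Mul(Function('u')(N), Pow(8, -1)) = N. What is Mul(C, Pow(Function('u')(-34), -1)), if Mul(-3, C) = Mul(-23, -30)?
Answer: Rational(115, 136) ≈ 0.84559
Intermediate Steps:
C = -230 (C = Mul(Rational(-1, 3), Mul(-23, -30)) = Mul(Rational(-1, 3), 690) = -230)
Function('u')(N) = Mul(8, N)
Mul(C, Pow(Function('u')(-34), -1)) = Mul(-230, Pow(Mul(8, -34), -1)) = Mul(-230, Pow(-272, -1)) = Mul(-230, Rational(-1, 272)) = Rational(115, 136)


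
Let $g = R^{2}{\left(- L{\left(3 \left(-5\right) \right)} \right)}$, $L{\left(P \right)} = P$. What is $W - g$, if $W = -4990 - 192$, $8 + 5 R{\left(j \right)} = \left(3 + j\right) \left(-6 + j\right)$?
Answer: $- \frac{153266}{25} \approx -6130.6$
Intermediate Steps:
$R{\left(j \right)} = - \frac{8}{5} + \frac{\left(-6 + j\right) \left(3 + j\right)}{5}$ ($R{\left(j \right)} = - \frac{8}{5} + \frac{\left(3 + j\right) \left(-6 + j\right)}{5} = - \frac{8}{5} + \frac{\left(-6 + j\right) \left(3 + j\right)}{5}$)
$g = \frac{23716}{25}$ ($g = \left(- \frac{26}{5} - \frac{3 \left(- 3 \left(-5\right)\right)}{5} + \frac{\left(- 3 \left(-5\right)\right)^{2}}{5}\right)^{2} = \left(- \frac{26}{5} - \frac{3 \left(\left(-1\right) \left(-15\right)\right)}{5} + \frac{\left(\left(-1\right) \left(-15\right)\right)^{2}}{5}\right)^{2} = \left(- \frac{26}{5} - 9 + \frac{15^{2}}{5}\right)^{2} = \left(- \frac{26}{5} - 9 + \frac{1}{5} \cdot 225\right)^{2} = \left(- \frac{26}{5} - 9 + 45\right)^{2} = \left(\frac{154}{5}\right)^{2} = \frac{23716}{25} \approx 948.64$)
$W = -5182$ ($W = -4990 - 192 = -5182$)
$W - g = -5182 - \frac{23716}{25} = - \frac{153266}{25}$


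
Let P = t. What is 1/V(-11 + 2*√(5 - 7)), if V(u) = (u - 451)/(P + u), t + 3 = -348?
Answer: 41813/53363 - 50*I*√2/53363 ≈ 0.78356 - 0.0013251*I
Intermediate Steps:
t = -351 (t = -3 - 348 = -351)
P = -351
V(u) = (-451 + u)/(-351 + u) (V(u) = (u - 451)/(-351 + u) = (-451 + u)/(-351 + u))
1/V(-11 + 2*√(5 - 7)) = 1/((-451 + (-11 + 2*√(5 - 7)))/(-351 + (-11 + 2*√(5 - 7)))) = 1/((-451 + (-11 + 2*√(-2)))/(-351 + (-11 + 2*√(-2)))) = 1/((-451 + (-11 + 2*(I*√2)))/(-351 + (-11 + 2*(I*√2)))) = 1/((-451 + (-11 + 2*I*√2))/(-351 + (-11 + 2*I*√2))) = 1/((-462 + 2*I*√2)/(-362 + 2*I*√2)) = (-362 + 2*I*√2)/(-462 + 2*I*√2)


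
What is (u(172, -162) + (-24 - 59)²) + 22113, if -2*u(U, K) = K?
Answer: 29083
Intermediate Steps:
u(U, K) = -K/2
(u(172, -162) + (-24 - 59)²) + 22113 = (-½*(-162) + (-24 - 59)²) + 22113 = (81 + (-83)²) + 22113 = (81 + 6889) + 22113 = 6970 + 22113 = 29083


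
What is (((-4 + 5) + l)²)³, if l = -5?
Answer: 4096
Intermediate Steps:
(((-4 + 5) + l)²)³ = (((-4 + 5) - 5)²)³ = ((1 - 5)²)³ = ((-4)²)³ = 16³ = 4096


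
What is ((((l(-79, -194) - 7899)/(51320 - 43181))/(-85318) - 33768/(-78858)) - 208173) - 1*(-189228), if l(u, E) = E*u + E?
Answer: -19210935179673637/1014060142654 ≈ -18945.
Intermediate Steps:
l(u, E) = E + E*u
((((l(-79, -194) - 7899)/(51320 - 43181))/(-85318) - 33768/(-78858)) - 208173) - 1*(-189228) = ((((-194*(1 - 79) - 7899)/(51320 - 43181))/(-85318) - 33768/(-78858)) - 208173) - 1*(-189228) = ((((-194*(-78) - 7899)/8139)*(-1/85318) - 33768*(-1/78858)) - 208173) + 189228 = ((((15132 - 7899)*(1/8139))*(-1/85318) + 1876/4381) - 208173) + 189228 = (((7233*(1/8139))*(-1/85318) + 1876/4381) - 208173) + 189228 = (((2411/2713)*(-1/85318) + 1876/4381) - 208173) + 189228 = ((-2411/231467734 + 1876/4381) - 208173) + 189228 = (434222906393/1014060142654 - 208173) + 189228 = -211099507853804749/1014060142654 + 189228 = -19210935179673637/1014060142654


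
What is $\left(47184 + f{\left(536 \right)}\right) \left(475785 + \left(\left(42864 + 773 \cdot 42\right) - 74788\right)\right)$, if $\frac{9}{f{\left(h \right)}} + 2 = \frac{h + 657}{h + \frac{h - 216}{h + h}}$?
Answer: $\frac{60486656554044}{2689} \approx 2.2494 \cdot 10^{10}$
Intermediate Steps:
$f{\left(h \right)} = \frac{9}{-2 + \frac{657 + h}{h + \frac{-216 + h}{2 h}}}$ ($f{\left(h \right)} = \frac{9}{-2 + \frac{h + 657}{h + \frac{h - 216}{h + h}}} = \frac{9}{-2 + \frac{657 + h}{h + \frac{-216 + h}{2 h}}}$)
$\left(47184 + f{\left(536 \right)}\right) \left(475785 + \left(\left(42864 + 773 \cdot 42\right) - 74788\right)\right) = \left(47184 + \frac{9 \left(-216 + 536 + 2 \cdot 536^{2}\right)}{2 \left(216 - 536^{2} + 656 \cdot 536\right)}\right) \left(475785 + \left(\left(42864 + 773 \cdot 42\right) - 74788\right)\right) = \left(47184 + \frac{9 \left(-216 + 536 + 2 \cdot 287296\right)}{2 \left(216 - 287296 + 351616\right)}\right) \left(475785 + \left(\left(42864 + 32466\right) - 74788\right)\right) = \left(47184 + \frac{9 \left(-216 + 536 + 574592\right)}{2 \left(216 - 287296 + 351616\right)}\right) \left(475785 + \left(75330 - 74788\right)\right) = \left(47184 + \frac{9}{2} \cdot \frac{1}{64536} \cdot 574912\right) \left(475785 + 542\right) = \left(47184 + \frac{9}{2} \cdot \frac{1}{64536} \cdot 574912\right) 476327 = \left(47184 + \frac{107796}{2689}\right) 476327 = \frac{126985572}{2689} \cdot 476327 = \frac{60486656554044}{2689}$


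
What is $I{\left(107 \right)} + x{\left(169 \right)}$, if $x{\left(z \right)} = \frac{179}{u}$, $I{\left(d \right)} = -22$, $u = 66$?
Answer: $- \frac{1273}{66} \approx -19.288$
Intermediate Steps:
$x{\left(z \right)} = \frac{179}{66}$
$I{\left(107 \right)} + x{\left(169 \right)} = -22 + \frac{179}{66} = - \frac{1273}{66}$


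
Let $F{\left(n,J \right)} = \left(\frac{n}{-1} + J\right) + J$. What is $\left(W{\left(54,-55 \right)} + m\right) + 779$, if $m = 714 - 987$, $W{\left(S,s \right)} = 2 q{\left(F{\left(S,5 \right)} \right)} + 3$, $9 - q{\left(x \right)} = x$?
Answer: $615$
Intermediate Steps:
$F{\left(n,J \right)} = - n + 2 J$ ($F{\left(n,J \right)} = \left(n \left(-1\right) + J\right) + J = \left(- n + J\right) + J = \left(J - n\right) + J = - n + 2 J$)
$q{\left(x \right)} = 9 - x$
$W{\left(S,s \right)} = 1 + 2 S$ ($W{\left(S,s \right)} = 2 \left(9 - \left(- S + 2 \cdot 5\right)\right) + 3 = 2 \left(9 - \left(- S + 10\right)\right) + 3 = 2 \left(9 - \left(10 - S\right)\right) + 3 = 2 \left(9 + \left(-10 + S\right)\right) + 3 = 2 \left(-1 + S\right) + 3 = \left(-2 + 2 S\right) + 3 = 1 + 2 S$)
$m = -273$
$\left(W{\left(54,-55 \right)} + m\right) + 779 = \left(\left(1 + 2 \cdot 54\right) - 273\right) + 779 = \left(\left(1 + 108\right) - 273\right) + 779 = \left(109 - 273\right) + 779 = -164 + 779 = 615$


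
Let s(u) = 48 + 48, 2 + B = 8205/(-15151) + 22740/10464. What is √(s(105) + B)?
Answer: √351240087734/60604 ≈ 9.7791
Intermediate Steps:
B = -44651/121208 (B = -2 + (8205/(-15151) + 22740/10464) = -2 + (8205*(-1/15151) + 22740*(1/10464)) = -2 + (-8205/15151 + 1895/872) = -2 + 197765/121208 = -44651/121208 ≈ -0.36838)
s(u) = 96
√(s(105) + B) = √(96 - 44651/121208) = √(11591317/121208) = √351240087734/60604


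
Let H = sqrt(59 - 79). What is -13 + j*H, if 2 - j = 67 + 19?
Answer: -13 - 168*I*sqrt(5) ≈ -13.0 - 375.66*I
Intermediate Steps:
H = 2*I*sqrt(5) (H = sqrt(-20) = 2*I*sqrt(5) ≈ 4.4721*I)
j = -84 (j = 2 - (67 + 19) = 2 - 1*86 = 2 - 86 = -84)
-13 + j*H = -13 - 168*I*sqrt(5)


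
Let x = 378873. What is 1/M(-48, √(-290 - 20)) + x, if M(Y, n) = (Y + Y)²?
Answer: 3491693569/9216 ≈ 3.7887e+5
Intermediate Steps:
M(Y, n) = 4*Y² (M(Y, n) = (2*Y)² = 4*Y²)
1/M(-48, √(-290 - 20)) + x = 1/(4*(-48)²) + 378873 = 1/(4*2304) + 378873 = 1/9216 + 378873 = 3491693569/9216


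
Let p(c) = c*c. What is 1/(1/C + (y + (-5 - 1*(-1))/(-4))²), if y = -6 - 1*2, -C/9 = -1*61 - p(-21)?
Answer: 4518/221383 ≈ 0.020408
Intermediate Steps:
p(c) = c²
C = 4518 (C = -9*(-1*61 - 1*(-21)²) = -9*(-61 - 1*441) = -9*(-61 - 441) = -9*(-502) = 4518)
y = -8 (y = -6 - 2 = -8)
1/(1/C + (y + (-5 - 1*(-1))/(-4))²) = 1/(1/4518 + (-8 + (-5 - 1*(-1))/(-4))²) = 1/(1/4518 + (-8 + (-5 + 1)*(-¼))²) = 1/(1/4518 + (-8 - 4*(-¼))²) = 1/(1/4518 + (-8 + 1)²) = 1/(1/4518 + (-7)²) = 1/(1/4518 + 49) = 1/(221383/4518) = 4518/221383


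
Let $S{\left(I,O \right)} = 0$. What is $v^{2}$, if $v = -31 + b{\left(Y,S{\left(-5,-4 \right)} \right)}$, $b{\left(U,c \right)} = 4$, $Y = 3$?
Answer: $729$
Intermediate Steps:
$v = -27$ ($v = -31 + 4 = -27$)
$v^{2} = \left(-27\right)^{2} = 729$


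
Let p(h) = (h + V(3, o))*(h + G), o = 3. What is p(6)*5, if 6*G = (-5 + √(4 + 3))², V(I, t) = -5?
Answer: 170/3 - 25*√7/3 ≈ 34.619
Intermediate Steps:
G = (-5 + √7)²/6 (G = (-5 + √(4 + 3))²/6 = (-5 + √7)²/6 ≈ 0.92375)
p(h) = (-5 + h)*(h + (5 - √7)²/6) (p(h) = (h - 5)*(h + (5 - √7)²/6) = (-5 + h)*(h + (5 - √7)²/6))
p(6)*5 = (-80/3 + 6² + (⅓)*6 + 25*√7/3 - 5/3*6*√7)*5 = (-80/3 + 36 + 2 + 25*√7/3 - 10*√7)*5 = (34/3 - 5*√7/3)*5 = 170/3 - 25*√7/3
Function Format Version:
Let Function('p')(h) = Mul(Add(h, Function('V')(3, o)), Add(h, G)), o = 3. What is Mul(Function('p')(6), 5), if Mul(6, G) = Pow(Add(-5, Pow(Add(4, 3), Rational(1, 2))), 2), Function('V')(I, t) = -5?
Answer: Add(Rational(170, 3), Mul(Rational(-25, 3), Pow(7, Rational(1, 2)))) ≈ 34.619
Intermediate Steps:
G = Mul(Rational(1, 6), Pow(Add(-5, Pow(7, Rational(1, 2))), 2)) (G = Mul(Rational(1, 6), Pow(Add(-5, Pow(Add(4, 3), Rational(1, 2))), 2)) = Mul(Rational(1, 6), Pow(Add(-5, Pow(7, Rational(1, 2))), 2)) ≈ 0.92375)
Function('p')(h) = Mul(Add(-5, h), Add(h, Mul(Rational(1, 6), Pow(Add(5, Mul(-1, Pow(7, Rational(1, 2)))), 2)))) (Function('p')(h) = Mul(Add(h, -5), Add(h, Mul(Rational(1, 6), Pow(Add(5, Mul(-1, Pow(7, Rational(1, 2)))), 2)))) = Mul(Add(-5, h), Add(h, Mul(Rational(1, 6), Pow(Add(5, Mul(-1, Pow(7, Rational(1, 2)))), 2)))))
Mul(Function('p')(6), 5) = Mul(Add(Rational(-80, 3), Pow(6, 2), Mul(Rational(1, 3), 6), Mul(Rational(25, 3), Pow(7, Rational(1, 2))), Mul(Rational(-5, 3), 6, Pow(7, Rational(1, 2)))), 5) = Mul(Add(Rational(-80, 3), 36, 2, Mul(Rational(25, 3), Pow(7, Rational(1, 2))), Mul(-10, Pow(7, Rational(1, 2)))), 5) = Mul(Add(Rational(34, 3), Mul(Rational(-5, 3), Pow(7, Rational(1, 2)))), 5) = Add(Rational(170, 3), Mul(Rational(-25, 3), Pow(7, Rational(1, 2))))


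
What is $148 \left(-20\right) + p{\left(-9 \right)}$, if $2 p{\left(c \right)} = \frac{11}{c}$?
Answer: $- \frac{53291}{18} \approx -2960.6$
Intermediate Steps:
$p{\left(c \right)} = \frac{11}{2 c}$ ($p{\left(c \right)} = \frac{11 \frac{1}{c}}{2} = \frac{11}{2 c}$)
$148 \left(-20\right) + p{\left(-9 \right)} = 148 \left(-20\right) + \frac{11}{2 \left(-9\right)} = -2960 + \frac{11}{2} \left(- \frac{1}{9}\right) = -2960 - \frac{11}{18} = - \frac{53291}{18}$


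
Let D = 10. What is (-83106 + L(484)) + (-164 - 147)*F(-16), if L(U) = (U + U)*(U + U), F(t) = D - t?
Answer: 845832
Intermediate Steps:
F(t) = 10 - t
L(U) = 4*U² (L(U) = (2*U)*(2*U) = 4*U²)
(-83106 + L(484)) + (-164 - 147)*F(-16) = (-83106 + 4*484²) + (-164 - 147)*(10 - 1*(-16)) = (-83106 + 4*234256) - 311*(10 + 16) = (-83106 + 937024) - 311*26 = 853918 - 8086 = 845832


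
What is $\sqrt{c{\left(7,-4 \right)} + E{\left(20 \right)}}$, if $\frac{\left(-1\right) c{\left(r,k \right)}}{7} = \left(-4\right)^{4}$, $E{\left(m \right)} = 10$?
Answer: $9 i \sqrt{22} \approx 42.214 i$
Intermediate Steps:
$c{\left(r,k \right)} = -1792$ ($c{\left(r,k \right)} = - 7 \left(-4\right)^{4} = \left(-7\right) 256 = -1792$)
$\sqrt{c{\left(7,-4 \right)} + E{\left(20 \right)}} = \sqrt{-1792 + 10} = \sqrt{-1782} = 9 i \sqrt{22}$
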